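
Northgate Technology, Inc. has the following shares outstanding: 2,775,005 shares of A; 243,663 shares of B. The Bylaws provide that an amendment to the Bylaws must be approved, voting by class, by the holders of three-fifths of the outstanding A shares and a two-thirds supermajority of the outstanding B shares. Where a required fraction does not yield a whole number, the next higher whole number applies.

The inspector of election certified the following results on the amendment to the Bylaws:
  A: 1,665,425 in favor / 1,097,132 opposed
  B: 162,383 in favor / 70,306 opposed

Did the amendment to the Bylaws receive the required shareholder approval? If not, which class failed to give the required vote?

Not approved — the B shares did not give the required vote.

A: 3/5 of 2775005 = 1665003; 1,665,003 required, 1,665,425 in favor — approved.
B: 2/3 of 243663 = 162442; 162,442 required, 162,383 in favor — not approved.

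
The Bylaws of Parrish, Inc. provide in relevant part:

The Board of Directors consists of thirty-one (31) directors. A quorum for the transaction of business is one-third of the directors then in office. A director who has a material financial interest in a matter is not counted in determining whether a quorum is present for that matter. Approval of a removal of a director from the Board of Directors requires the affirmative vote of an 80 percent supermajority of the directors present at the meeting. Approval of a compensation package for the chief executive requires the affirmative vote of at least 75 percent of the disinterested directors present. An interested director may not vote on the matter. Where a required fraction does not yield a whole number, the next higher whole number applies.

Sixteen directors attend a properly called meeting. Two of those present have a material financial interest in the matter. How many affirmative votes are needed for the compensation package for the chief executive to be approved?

The compensation package for the chief executive requires three-fourths of the disinterested directors present (16 − 2 = 14).
3/4 of 14 = 10.50, rounded up to 11.

11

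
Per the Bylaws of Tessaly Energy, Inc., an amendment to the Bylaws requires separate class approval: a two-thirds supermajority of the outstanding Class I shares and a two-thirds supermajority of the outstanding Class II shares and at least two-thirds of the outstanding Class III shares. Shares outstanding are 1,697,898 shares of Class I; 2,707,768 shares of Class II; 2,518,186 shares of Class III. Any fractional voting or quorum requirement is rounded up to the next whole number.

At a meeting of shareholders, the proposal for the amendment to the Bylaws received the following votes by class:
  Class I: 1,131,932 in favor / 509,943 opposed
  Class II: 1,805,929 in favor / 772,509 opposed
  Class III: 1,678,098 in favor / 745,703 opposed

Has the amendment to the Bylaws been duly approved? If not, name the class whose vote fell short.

Not approved — the Class III shares did not give the required vote.

Class I: 2/3 of 1697898 = 1131932; 1,131,932 required, 1,131,932 in favor — approved.
Class II: 2/3 of 2707768 = 1805178.67, rounded up to 1805179; 1,805,179 required, 1,805,929 in favor — approved.
Class III: 2/3 of 2518186 = 1678790.67, rounded up to 1678791; 1,678,791 required, 1,678,098 in favor — not approved.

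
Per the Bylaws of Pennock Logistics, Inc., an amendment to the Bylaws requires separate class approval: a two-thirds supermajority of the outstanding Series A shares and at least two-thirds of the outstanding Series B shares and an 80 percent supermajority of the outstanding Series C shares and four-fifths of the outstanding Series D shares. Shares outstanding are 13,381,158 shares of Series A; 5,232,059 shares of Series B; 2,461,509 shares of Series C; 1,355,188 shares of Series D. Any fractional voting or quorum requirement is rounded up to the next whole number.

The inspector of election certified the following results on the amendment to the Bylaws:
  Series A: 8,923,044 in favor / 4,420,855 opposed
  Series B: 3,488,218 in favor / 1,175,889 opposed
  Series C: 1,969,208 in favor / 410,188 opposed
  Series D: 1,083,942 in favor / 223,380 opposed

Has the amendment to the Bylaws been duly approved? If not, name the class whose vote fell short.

Not approved — the Series D shares did not give the required vote.

Series A: 2/3 of 13381158 = 8920772; 8,920,772 required, 8,923,044 in favor — approved.
Series B: 2/3 of 5232059 = 3488039.33, rounded up to 3488040; 3,488,040 required, 3,488,218 in favor — approved.
Series C: 4/5 of 2461509 = 1969207.20, rounded up to 1969208; 1,969,208 required, 1,969,208 in favor — approved.
Series D: 4/5 of 1355188 = 1084150.40, rounded up to 1084151; 1,084,151 required, 1,083,942 in favor — not approved.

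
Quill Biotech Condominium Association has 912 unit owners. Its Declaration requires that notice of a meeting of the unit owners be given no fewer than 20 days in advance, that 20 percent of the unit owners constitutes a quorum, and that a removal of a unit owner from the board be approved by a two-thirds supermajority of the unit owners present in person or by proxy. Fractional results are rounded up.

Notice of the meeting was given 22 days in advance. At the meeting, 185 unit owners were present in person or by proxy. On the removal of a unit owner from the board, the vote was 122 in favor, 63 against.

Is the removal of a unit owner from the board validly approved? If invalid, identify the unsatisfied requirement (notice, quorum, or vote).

Invalid — vote requirement not satisfied.

Notice: 22 days given; 20 required. Satisfied.
Quorum: 20% of 912 = 182.40, rounded up to 183; 185 present. Satisfied.
Vote: requires two-thirds of those present (185); 2/3 of 185 = 123.33, rounded up to 124, so 124 needed; 122 in favor. Not satisfied.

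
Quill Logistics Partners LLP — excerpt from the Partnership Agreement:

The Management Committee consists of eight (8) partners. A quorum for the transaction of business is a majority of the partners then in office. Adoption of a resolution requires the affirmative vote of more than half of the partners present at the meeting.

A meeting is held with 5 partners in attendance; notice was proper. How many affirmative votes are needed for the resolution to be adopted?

3

The resolution requires a majority of the partners present (5).
A majority of 5 is 3.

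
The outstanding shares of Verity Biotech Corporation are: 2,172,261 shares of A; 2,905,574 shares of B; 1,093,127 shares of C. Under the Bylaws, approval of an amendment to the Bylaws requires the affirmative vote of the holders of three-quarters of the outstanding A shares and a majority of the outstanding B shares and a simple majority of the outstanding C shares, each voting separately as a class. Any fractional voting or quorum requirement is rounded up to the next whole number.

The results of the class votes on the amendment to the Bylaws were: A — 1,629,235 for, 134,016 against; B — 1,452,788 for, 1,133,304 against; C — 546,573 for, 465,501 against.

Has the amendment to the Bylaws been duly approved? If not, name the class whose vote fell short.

A: 3/4 of 2172261 = 1629195.75, rounded up to 1629196; 1,629,196 required, 1,629,235 in favor — approved.
B: a majority of 2905574 is 1452788; 1,452,788 required, 1,452,788 in favor — approved.
C: a majority of 1093127 is 546564; 546,564 required, 546,573 in favor — approved.

Approved — every class gave the required vote.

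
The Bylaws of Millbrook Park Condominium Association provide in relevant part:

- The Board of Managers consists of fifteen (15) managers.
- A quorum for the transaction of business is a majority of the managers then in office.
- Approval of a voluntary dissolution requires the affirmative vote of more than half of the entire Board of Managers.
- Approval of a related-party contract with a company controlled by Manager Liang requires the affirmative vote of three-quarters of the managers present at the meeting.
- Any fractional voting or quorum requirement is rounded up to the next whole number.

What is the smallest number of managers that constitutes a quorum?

8

A majority of 15 is 8.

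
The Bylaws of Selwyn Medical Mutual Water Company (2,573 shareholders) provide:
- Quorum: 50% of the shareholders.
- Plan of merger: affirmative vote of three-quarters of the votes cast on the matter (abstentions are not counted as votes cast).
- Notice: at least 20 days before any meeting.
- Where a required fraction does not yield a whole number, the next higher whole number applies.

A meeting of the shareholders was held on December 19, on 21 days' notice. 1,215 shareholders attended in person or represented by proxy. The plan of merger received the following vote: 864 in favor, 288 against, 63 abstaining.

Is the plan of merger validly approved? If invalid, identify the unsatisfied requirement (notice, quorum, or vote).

Notice: 21 days given; 20 required. Satisfied.
Quorum: 50% of 2,573 = 1,286.50, rounded up to 1,287; 1,215 present. Not satisfied.
Vote: requires three-fourths of the votes cast (1,215 − 63 abstaining = 1,152); 3/4 of 1152 = 864, so 864 needed; 864 in favor. Satisfied.

Invalid — quorum requirement not satisfied.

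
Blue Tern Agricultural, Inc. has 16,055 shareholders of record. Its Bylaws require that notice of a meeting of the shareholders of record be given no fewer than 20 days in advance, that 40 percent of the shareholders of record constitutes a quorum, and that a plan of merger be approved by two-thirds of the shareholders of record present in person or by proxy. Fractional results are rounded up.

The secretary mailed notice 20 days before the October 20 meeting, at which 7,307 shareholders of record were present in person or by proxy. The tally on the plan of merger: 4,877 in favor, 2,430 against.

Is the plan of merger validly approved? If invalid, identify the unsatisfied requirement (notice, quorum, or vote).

Valid — all requirements satisfied.

Notice: 20 days given; 20 required. Satisfied.
Quorum: 40% of 16,055 = 6,422; 7,307 present. Satisfied.
Vote: requires two-thirds of those present (7,307); 2/3 of 7307 = 4871.33, rounded up to 4872, so 4,872 needed; 4,877 in favor. Satisfied.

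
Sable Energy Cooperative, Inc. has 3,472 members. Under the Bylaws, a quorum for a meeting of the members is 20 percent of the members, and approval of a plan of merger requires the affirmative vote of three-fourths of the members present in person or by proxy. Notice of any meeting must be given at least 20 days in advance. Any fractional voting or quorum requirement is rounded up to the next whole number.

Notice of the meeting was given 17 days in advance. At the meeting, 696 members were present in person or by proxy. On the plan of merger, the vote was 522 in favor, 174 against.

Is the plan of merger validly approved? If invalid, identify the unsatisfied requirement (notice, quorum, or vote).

Notice: 17 days given; 20 required. Not satisfied.
Quorum: 20% of 3,472 = 694.40, rounded up to 695; 696 present. Satisfied.
Vote: requires three-fourths of those present (696); 3/4 of 696 = 522, so 522 needed; 522 in favor. Satisfied.

Invalid — notice requirement not satisfied.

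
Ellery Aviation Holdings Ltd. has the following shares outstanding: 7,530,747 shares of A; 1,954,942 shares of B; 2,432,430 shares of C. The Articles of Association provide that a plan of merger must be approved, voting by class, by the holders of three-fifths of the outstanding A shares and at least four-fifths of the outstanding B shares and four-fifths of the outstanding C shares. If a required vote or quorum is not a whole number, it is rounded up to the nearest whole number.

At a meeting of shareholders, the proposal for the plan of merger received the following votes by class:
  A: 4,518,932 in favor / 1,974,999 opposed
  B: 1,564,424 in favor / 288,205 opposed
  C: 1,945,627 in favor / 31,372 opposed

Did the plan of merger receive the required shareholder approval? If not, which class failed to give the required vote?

A: 3/5 of 7530747 = 4518448.20, rounded up to 4518449; 4,518,449 required, 4,518,932 in favor — approved.
B: 4/5 of 1954942 = 1563953.60, rounded up to 1563954; 1,563,954 required, 1,564,424 in favor — approved.
C: 4/5 of 2432430 = 1945944; 1,945,944 required, 1,945,627 in favor — not approved.

Not approved — the C shares did not give the required vote.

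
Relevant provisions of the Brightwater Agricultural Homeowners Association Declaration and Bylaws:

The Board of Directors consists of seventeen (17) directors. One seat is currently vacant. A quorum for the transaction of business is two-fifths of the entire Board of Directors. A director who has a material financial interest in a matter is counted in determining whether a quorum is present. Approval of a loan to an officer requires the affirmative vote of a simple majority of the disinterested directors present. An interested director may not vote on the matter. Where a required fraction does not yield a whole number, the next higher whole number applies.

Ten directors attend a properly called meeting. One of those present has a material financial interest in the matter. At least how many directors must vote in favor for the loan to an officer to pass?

5

The loan to an officer requires a majority of the disinterested directors present (10 − 1 = 9).
A majority of 9 is 5.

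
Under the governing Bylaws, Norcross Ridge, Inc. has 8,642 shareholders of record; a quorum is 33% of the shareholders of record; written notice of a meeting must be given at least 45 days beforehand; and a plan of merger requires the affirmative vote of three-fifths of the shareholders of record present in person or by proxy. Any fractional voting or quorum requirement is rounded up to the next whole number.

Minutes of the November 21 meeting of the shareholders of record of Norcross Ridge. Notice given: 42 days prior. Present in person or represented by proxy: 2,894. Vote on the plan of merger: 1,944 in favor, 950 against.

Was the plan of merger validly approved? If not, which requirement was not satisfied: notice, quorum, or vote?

Invalid — notice requirement not satisfied.

Notice: 42 days given; 45 required. Not satisfied.
Quorum: 33% of 8,642 = 2,851.86, rounded up to 2,852; 2,894 present. Satisfied.
Vote: requires three-fifths of those present (2,894); 3/5 of 2894 = 1736.40, rounded up to 1737, so 1,737 needed; 1,944 in favor. Satisfied.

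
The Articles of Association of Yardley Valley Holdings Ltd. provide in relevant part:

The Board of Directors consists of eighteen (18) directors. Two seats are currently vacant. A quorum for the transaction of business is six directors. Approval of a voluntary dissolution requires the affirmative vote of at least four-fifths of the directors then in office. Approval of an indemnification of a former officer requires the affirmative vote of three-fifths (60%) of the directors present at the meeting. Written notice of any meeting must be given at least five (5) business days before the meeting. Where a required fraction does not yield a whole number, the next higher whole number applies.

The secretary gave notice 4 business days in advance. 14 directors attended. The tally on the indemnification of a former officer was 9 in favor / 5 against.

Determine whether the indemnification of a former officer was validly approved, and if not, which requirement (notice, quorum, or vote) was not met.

Invalid — notice requirement not satisfied.

Notice: 4 business days given; 5 required (4 < 5). Not satisfied.
Quorum: 14 present; quorum is 6. Satisfied.
Vote: the indemnification of a former officer requires three-fifths of the directors present (14). 3/5 of 14 = 8.40, rounded up to 9, so 9 affirmative votes are needed; 9 voted in favor. Satisfied.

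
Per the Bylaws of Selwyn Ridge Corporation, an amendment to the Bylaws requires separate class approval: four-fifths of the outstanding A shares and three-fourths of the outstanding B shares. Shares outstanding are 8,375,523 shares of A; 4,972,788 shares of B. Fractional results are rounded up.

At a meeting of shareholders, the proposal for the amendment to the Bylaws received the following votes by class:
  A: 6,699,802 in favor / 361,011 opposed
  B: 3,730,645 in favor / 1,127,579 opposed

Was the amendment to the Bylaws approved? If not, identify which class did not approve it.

Not approved — the A shares did not give the required vote.

A: 4/5 of 8375523 = 6700418.40, rounded up to 6700419; 6,700,419 required, 6,699,802 in favor — not approved.
B: 3/4 of 4972788 = 3729591; 3,729,591 required, 3,730,645 in favor — approved.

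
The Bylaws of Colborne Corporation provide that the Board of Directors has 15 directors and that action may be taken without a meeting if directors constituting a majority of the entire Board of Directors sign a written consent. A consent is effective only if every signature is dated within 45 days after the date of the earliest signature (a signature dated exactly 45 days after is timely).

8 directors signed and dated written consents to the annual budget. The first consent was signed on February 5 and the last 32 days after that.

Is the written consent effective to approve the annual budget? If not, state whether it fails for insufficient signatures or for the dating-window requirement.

Effective — both the signature and dating-window requirements are satisfied.

Signatures required: a majority of 15 — a majority of 15 is 8, so 8 needed; 8 signed. Sufficient.
Dating window: the latest signature is 32 days after the earliest; the limit is 45 days. Within the window.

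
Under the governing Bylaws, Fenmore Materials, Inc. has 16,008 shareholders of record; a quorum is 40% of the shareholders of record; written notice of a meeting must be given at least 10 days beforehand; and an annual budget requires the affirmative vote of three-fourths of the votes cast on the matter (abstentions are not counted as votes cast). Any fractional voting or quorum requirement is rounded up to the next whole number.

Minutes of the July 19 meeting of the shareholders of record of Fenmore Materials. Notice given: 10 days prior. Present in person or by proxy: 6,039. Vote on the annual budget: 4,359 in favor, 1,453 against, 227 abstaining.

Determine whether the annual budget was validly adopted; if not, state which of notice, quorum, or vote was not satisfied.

Notice: 10 days given; 10 required. Satisfied.
Quorum: 40% of 16,008 = 6,403.20, rounded up to 6,404; 6,039 present. Not satisfied.
Vote: requires three-fourths of the votes cast (6,039 − 227 abstaining = 5,812); 3/4 of 5812 = 4359, so 4,359 needed; 4,359 in favor. Satisfied.

Invalid — quorum requirement not satisfied.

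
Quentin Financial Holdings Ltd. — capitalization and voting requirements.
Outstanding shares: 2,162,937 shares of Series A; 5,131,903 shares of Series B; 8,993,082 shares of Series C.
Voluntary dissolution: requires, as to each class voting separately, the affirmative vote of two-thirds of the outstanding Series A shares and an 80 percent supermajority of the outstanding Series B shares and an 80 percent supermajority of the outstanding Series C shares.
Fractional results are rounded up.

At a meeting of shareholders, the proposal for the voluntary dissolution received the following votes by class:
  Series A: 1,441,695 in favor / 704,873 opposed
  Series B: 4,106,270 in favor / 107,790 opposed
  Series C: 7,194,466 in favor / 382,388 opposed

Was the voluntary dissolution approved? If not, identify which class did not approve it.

Not approved — the Series A shares did not give the required vote.

Series A: 2/3 of 2162937 = 1441958; 1,441,958 required, 1,441,695 in favor — not approved.
Series B: 4/5 of 5131903 = 4105522.40, rounded up to 4105523; 4,105,523 required, 4,106,270 in favor — approved.
Series C: 4/5 of 8993082 = 7194465.60, rounded up to 7194466; 7,194,466 required, 7,194,466 in favor — approved.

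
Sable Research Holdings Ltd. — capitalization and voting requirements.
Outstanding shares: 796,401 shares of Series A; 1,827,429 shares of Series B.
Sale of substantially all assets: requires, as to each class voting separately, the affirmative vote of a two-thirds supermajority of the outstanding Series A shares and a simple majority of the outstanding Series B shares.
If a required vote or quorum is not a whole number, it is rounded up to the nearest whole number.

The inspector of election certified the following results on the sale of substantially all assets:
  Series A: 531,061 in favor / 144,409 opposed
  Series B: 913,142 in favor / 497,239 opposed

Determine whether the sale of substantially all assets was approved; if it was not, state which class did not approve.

Not approved — the Series B shares did not give the required vote.

Series A: 2/3 of 796401 = 530934; 530,934 required, 531,061 in favor — approved.
Series B: a majority of 1827429 is 913715; 913,715 required, 913,142 in favor — not approved.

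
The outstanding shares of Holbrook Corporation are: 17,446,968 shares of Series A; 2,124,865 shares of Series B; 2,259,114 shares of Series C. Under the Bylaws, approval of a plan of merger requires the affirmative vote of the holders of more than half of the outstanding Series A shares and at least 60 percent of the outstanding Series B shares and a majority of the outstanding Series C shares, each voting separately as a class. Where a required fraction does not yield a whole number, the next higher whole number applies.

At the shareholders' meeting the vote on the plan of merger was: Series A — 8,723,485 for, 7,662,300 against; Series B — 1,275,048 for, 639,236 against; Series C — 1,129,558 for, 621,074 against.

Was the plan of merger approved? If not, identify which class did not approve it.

Series A: a majority of 17446968 is 8723485; 8,723,485 required, 8,723,485 in favor — approved.
Series B: 3/5 of 2124865 = 1274919; 1,274,919 required, 1,275,048 in favor — approved.
Series C: a majority of 2259114 is 1129558; 1,129,558 required, 1,129,558 in favor — approved.

Approved — every class gave the required vote.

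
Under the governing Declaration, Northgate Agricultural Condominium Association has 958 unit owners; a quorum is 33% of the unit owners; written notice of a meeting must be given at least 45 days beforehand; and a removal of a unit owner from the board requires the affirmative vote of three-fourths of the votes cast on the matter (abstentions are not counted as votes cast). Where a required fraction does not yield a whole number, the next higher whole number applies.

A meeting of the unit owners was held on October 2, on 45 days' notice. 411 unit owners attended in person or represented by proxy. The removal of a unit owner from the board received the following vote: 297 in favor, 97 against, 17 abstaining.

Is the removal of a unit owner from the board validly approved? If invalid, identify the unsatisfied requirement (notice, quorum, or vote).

Notice: 45 days given; 45 required. Satisfied.
Quorum: 33% of 958 = 316.14, rounded up to 317; 411 present. Satisfied.
Vote: requires three-fourths of the votes cast (411 − 17 abstaining = 394); 3/4 of 394 = 295.50, rounded up to 296, so 296 needed; 297 in favor. Satisfied.

Valid — all requirements satisfied.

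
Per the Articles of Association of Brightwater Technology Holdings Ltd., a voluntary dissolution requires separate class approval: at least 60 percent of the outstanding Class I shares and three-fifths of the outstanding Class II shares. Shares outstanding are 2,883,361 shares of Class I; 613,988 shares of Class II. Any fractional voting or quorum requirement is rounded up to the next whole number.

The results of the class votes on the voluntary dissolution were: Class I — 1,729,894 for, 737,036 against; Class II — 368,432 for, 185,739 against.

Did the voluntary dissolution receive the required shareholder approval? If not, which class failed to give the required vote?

Class I: 3/5 of 2883361 = 1730016.60, rounded up to 1730017; 1,730,017 required, 1,729,894 in favor — not approved.
Class II: 3/5 of 613988 = 368392.80, rounded up to 368393; 368,393 required, 368,432 in favor — approved.

Not approved — the Class I shares did not give the required vote.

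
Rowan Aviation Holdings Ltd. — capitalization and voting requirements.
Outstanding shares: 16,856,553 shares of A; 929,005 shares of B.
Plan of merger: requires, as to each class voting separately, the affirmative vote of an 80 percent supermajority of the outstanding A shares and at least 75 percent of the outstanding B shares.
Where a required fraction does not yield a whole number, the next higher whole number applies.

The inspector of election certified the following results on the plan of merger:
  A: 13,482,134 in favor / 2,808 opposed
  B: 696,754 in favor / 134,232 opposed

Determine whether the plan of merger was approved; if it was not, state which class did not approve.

Not approved — the A shares did not give the required vote.

A: 4/5 of 16856553 = 13485242.40, rounded up to 13485243; 13,485,243 required, 13,482,134 in favor — not approved.
B: 3/4 of 929005 = 696753.75, rounded up to 696754; 696,754 required, 696,754 in favor — approved.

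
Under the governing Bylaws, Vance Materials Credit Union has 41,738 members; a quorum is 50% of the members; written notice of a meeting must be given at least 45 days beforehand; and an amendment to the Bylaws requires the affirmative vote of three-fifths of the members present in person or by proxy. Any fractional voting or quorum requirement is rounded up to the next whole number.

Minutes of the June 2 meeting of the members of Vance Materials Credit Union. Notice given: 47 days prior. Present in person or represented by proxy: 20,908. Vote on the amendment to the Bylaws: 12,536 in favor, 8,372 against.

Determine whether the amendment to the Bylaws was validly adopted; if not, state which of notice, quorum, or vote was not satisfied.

Notice: 47 days given; 45 required. Satisfied.
Quorum: 50% of 41,738 = 20,869; 20,908 present. Satisfied.
Vote: requires three-fifths of those present (20,908); 3/5 of 20908 = 12544.80, rounded up to 12545, so 12,545 needed; 12,536 in favor. Not satisfied.

Invalid — vote requirement not satisfied.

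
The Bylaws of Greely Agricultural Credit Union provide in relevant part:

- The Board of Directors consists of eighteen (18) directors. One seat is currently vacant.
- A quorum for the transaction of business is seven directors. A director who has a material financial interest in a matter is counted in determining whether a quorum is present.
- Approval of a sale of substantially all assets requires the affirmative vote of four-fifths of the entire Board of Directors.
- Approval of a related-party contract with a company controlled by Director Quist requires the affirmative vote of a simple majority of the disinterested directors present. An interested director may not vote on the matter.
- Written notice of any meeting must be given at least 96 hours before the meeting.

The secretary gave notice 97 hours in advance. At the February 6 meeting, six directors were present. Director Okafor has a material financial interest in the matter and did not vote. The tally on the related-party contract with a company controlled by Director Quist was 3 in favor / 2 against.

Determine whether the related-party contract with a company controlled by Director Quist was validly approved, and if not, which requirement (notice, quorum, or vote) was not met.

Notice: 97 hours given; 96 required (97 ≥ 96). Satisfied.
Quorum: 6 present (interested directors count toward quorum); quorum is 7. Not satisfied.
Vote: the related-party contract with a company controlled by Director Quist requires a majority of the disinterested directors present (6 − 1 = 5). A majority of 5 is 3, so 3 affirmative votes are needed; 3 voted in favor. Satisfied. (Moot — without a quorum no business can be validly transacted.)

Invalid — quorum requirement not satisfied.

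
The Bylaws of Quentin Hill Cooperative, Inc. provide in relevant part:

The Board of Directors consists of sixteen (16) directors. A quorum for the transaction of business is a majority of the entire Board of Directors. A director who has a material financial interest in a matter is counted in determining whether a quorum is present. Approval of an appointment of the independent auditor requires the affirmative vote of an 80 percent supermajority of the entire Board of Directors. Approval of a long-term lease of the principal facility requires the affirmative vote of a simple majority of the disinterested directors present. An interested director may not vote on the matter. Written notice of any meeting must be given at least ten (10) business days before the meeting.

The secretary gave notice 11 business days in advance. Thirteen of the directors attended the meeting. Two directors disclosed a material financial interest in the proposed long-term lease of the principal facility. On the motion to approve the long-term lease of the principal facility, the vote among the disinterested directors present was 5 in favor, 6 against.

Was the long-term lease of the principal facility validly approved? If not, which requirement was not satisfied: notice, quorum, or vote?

Invalid — vote requirement not satisfied.

Notice: 11 business days given; 10 required (11 ≥ 10). Satisfied.
Quorum: 13 present (interested directors count toward quorum); quorum is 9. Satisfied.
Vote: the long-term lease of the principal facility requires a majority of the disinterested directors present (13 − 2 = 11). A majority of 11 is 6, so 6 affirmative votes are needed; 5 voted in favor. Not satisfied.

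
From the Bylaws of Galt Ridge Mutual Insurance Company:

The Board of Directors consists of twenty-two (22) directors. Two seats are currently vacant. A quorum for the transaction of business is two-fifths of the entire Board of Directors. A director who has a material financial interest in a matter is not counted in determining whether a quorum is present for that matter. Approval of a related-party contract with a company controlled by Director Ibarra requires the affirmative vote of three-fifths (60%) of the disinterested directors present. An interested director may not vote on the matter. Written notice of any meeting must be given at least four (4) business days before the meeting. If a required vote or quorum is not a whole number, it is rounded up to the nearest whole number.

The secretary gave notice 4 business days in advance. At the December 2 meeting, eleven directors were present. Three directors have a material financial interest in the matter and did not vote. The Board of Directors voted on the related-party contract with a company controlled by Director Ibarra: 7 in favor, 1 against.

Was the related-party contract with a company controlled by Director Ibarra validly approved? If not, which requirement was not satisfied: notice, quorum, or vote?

Invalid — quorum requirement not satisfied.

Notice: 4 business days given; 4 required (4 ≥ 4). Satisfied.
Quorum: 11 present, but the 3 interested directors do not count, leaving 8. Quorum is 9. Not satisfied.
Vote: the related-party contract with a company controlled by Director Ibarra requires three-fifths of the disinterested directors present (11 − 3 = 8). 3/5 of 8 = 4.80, rounded up to 5, so 5 affirmative votes are needed; 7 voted in favor. Satisfied. (Moot — without a quorum no business can be validly transacted.)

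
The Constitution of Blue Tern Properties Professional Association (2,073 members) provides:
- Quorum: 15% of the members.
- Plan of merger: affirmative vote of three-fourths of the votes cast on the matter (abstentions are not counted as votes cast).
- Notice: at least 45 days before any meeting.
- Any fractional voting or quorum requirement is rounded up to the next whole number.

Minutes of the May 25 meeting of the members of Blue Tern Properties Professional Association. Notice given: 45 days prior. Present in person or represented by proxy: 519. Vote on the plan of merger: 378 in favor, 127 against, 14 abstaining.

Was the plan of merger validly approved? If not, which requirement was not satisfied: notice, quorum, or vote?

Invalid — vote requirement not satisfied.

Notice: 45 days given; 45 required. Satisfied.
Quorum: 15% of 2,073 = 310.95, rounded up to 311; 519 present. Satisfied.
Vote: requires three-fourths of the votes cast (519 − 14 abstaining = 505); 3/4 of 505 = 378.75, rounded up to 379, so 379 needed; 378 in favor. Not satisfied.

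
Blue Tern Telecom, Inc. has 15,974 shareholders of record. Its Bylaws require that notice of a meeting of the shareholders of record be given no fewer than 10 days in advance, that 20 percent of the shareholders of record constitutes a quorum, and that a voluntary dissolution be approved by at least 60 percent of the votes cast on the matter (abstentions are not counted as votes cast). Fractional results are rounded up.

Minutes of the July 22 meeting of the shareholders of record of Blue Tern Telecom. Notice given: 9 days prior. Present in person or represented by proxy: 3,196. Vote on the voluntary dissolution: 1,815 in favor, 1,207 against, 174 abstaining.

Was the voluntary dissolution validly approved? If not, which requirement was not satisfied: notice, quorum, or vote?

Notice: 9 days given; 10 required. Not satisfied.
Quorum: 20% of 15,974 = 3,194.80, rounded up to 3,195; 3,196 present. Satisfied.
Vote: requires three-fifths of the votes cast (3,196 − 174 abstaining = 3,022); 3/5 of 3022 = 1813.20, rounded up to 1814, so 1,814 needed; 1,815 in favor. Satisfied.

Invalid — notice requirement not satisfied.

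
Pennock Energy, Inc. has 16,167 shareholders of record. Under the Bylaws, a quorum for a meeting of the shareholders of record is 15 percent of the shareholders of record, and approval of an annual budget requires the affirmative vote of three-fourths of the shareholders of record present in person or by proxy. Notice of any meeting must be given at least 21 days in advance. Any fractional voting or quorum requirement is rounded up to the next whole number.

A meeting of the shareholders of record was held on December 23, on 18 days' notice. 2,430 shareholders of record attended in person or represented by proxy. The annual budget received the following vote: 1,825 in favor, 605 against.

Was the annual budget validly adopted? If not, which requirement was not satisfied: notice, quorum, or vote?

Notice: 18 days given; 21 required. Not satisfied.
Quorum: 15% of 16,167 = 2,425.05, rounded up to 2,426; 2,430 present. Satisfied.
Vote: requires three-fourths of those present (2,430); 3/4 of 2430 = 1822.50, rounded up to 1823, so 1,823 needed; 1,825 in favor. Satisfied.

Invalid — notice requirement not satisfied.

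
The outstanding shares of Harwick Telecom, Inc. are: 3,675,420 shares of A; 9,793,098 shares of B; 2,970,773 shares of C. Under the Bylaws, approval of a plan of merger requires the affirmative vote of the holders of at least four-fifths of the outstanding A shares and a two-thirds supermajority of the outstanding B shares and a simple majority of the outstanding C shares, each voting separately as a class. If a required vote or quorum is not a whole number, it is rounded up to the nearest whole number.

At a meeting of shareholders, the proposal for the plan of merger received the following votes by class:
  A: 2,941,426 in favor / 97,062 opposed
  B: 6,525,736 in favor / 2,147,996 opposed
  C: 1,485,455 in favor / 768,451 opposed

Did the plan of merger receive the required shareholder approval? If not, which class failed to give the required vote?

Not approved — the B shares did not give the required vote.

A: 4/5 of 3675420 = 2940336; 2,940,336 required, 2,941,426 in favor — approved.
B: 2/3 of 9793098 = 6528732; 6,528,732 required, 6,525,736 in favor — not approved.
C: a majority of 2970773 is 1485387; 1,485,387 required, 1,485,455 in favor — approved.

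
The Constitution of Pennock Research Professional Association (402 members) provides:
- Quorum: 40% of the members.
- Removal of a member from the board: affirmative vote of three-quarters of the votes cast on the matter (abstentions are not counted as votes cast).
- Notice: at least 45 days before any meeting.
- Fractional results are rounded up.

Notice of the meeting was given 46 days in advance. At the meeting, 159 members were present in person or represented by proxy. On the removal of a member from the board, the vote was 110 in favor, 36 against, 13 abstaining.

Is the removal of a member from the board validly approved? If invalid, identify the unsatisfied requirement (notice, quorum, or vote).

Notice: 46 days given; 45 required. Satisfied.
Quorum: 40% of 402 = 160.80, rounded up to 161; 159 present. Not satisfied.
Vote: requires three-fourths of the votes cast (159 − 13 abstaining = 146); 3/4 of 146 = 109.50, rounded up to 110, so 110 needed; 110 in favor. Satisfied.

Invalid — quorum requirement not satisfied.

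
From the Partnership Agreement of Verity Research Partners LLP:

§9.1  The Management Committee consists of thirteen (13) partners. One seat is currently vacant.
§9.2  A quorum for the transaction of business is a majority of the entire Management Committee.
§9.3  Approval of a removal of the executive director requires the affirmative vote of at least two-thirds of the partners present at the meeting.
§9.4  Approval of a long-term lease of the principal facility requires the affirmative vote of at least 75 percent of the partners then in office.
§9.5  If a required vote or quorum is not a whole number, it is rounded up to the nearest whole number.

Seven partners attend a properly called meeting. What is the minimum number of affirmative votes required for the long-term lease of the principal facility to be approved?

9

The long-term lease of the principal facility requires three-fourths of the partners then in office (12).
3/4 of 12 = 9.
(Only 7 can vote, so the long-term lease of the principal facility cannot pass at this meeting, but the required vote is still 9.)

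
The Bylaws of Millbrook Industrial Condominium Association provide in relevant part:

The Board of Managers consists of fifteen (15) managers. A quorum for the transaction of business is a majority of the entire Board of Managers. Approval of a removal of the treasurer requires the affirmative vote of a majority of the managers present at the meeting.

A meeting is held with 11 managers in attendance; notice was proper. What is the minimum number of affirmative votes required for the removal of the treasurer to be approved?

6

The removal of the treasurer requires a majority of the managers present (11).
A majority of 11 is 6.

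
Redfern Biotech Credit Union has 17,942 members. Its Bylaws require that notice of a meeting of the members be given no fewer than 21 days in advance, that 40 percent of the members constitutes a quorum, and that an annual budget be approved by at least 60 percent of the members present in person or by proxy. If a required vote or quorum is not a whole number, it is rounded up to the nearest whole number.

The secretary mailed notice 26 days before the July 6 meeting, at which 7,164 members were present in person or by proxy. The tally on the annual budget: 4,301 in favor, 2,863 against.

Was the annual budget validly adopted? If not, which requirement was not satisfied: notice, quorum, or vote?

Invalid — quorum requirement not satisfied.

Notice: 26 days given; 21 required. Satisfied.
Quorum: 40% of 17,942 = 7,176.80, rounded up to 7,177; 7,164 present. Not satisfied.
Vote: requires three-fifths of those present (7,164); 3/5 of 7164 = 4298.40, rounded up to 4299, so 4,299 needed; 4,301 in favor. Satisfied.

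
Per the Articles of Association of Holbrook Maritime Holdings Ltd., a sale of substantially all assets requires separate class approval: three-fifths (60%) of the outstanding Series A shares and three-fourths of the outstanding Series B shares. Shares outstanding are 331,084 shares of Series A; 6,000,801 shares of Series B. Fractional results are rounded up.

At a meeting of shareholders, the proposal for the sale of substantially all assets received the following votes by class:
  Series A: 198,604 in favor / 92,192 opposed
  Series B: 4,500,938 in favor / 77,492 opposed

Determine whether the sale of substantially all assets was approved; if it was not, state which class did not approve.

Series A: 3/5 of 331084 = 198650.40, rounded up to 198651; 198,651 required, 198,604 in favor — not approved.
Series B: 3/4 of 6000801 = 4500600.75, rounded up to 4500601; 4,500,601 required, 4,500,938 in favor — approved.

Not approved — the Series A shares did not give the required vote.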